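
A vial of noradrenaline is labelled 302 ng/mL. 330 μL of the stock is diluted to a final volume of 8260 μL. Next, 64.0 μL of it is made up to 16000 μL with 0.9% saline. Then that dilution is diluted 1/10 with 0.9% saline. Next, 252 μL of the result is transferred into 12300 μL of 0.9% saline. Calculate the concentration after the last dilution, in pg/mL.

0.0969 pg/mL

Overall dilution factor = 25.03 × 250 × 10 × 49.81 = 3.12 × 10⁶.
302 ng/mL / 3.12 × 10⁶ = 9.69 × 10⁻⁵ ng/mL = 0.0969 pg/mL.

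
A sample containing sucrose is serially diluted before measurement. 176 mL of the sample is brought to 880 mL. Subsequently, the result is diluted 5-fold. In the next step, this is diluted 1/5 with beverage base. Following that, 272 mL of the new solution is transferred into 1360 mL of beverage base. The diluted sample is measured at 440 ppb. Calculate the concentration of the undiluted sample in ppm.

Overall dilution factor = 5 × 5 × 5 × 6 = 750.
Original = 440 ppb × 750 = 3.30 × 10⁵ ppb = 330 ppm.

330 ppm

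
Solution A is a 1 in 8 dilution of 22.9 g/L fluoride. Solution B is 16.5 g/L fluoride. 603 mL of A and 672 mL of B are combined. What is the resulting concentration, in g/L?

C_A = 22.9 g/L / 8 = 2.86 g/L.
C_mix = (C_A·V_A + C_B·V_B)/(V_A + V_B) = (2.86×603 + 16.5×672) / 1275 = 10.1 g/L.

10.1 g/L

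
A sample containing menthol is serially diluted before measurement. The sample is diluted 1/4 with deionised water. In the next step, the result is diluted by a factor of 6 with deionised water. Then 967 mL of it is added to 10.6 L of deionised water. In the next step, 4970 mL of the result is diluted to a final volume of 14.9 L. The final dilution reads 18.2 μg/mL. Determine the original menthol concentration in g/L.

15.7 g/L

Overall dilution factor = 4 × 6 × 11.96 × 2.998 = 861.
Original = 18.2 μg/mL × 861 = 1.57 × 10⁴ μg/mL = 15.7 g/L.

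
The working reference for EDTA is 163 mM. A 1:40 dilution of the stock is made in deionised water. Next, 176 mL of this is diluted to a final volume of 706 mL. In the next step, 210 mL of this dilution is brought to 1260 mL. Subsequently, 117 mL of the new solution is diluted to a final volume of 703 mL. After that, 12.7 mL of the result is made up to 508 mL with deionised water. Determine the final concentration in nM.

Overall dilution factor = 40 × 4.011 × 6 × 6.009 × 40 = 2.31 × 10⁵.
163 mM / 2.31 × 10⁵ = 7.04 × 10⁻⁴ mM = 704 nM.

704 nM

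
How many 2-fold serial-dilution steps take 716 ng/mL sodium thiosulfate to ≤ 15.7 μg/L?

6

Need 2ⁿ ≥ 45.6, so n ≥ log(45.6)/log(2) = 5.51.
Minimum whole steps: n = 6.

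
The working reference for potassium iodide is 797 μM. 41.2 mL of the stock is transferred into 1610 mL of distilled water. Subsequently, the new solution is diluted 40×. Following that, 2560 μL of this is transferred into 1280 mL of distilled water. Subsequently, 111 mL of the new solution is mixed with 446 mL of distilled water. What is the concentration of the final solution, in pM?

198 pM

Overall dilution factor = 40.08 × 40 × 501 × 5.018 = 4.03 × 10⁶.
797 μM / 4.03 × 10⁶ = 1.98 × 10⁻⁴ μM = 198 pM.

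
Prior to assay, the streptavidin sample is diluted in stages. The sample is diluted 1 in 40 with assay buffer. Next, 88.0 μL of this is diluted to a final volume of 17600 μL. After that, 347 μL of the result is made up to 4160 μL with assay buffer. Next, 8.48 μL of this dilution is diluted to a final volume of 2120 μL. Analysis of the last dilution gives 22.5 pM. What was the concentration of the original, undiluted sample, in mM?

0.539 mM

Overall dilution factor = 40 × 200 × 11.99 × 250 = 2.40 × 10⁷.
Original = 22.5 pM × 2.40 × 10⁷ = 5.39 × 10⁸ pM = 0.539 mM.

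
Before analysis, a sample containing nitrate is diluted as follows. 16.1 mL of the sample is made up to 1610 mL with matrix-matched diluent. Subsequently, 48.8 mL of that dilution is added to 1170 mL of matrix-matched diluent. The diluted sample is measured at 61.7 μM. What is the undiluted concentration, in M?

Overall dilution factor = 100 × 24.98 = 2498.
Original = 61.7 μM × 2498 = 1.54 × 10⁵ μM = 0.154 M.

0.154 M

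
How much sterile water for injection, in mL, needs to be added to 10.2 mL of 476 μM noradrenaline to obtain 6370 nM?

752 mL

6370 nM = 6.37 μM.
V₂ = C₁V₁/C₂ = 476 × 10.2 / 6.37 = 762 mL.
Diluent to add = V₂ − V₁ = 762 − 10.2 = 752 mL.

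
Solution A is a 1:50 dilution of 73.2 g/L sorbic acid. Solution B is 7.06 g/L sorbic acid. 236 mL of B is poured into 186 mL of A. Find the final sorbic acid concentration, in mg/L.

C_A = 73.2 g/L / 50 = 1.46 g/L.
C_mix = (C_A·V_A + C_B·V_B)/(V_A + V_B) = (1.46×186 + 7.06×236) / 422.0 = 4.59 g/L = 4590 mg/L.

4590 mg/L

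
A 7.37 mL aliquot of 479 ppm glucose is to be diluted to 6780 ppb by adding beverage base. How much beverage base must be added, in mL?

513 mL

6780 ppb = 6.78 ppm.
V₂ = C₁V₁/C₂ = 479 × 7.37 / 6.78 = 521 mL.
Diluent to add = V₂ − V₁ = 521 − 7.37 = 513 mL.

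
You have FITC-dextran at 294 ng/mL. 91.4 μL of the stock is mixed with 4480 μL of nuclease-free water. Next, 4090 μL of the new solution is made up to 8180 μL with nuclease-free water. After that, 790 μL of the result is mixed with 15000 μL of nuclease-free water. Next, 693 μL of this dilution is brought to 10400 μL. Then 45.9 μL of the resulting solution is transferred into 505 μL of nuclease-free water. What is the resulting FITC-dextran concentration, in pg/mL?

0.816 pg/mL

Overall dilution factor = 50.02 × 2 × 19.99 × 15.01 × 12.00 = 3.60 × 10⁵.
294 ng/mL / 3.60 × 10⁵ = 8.16 × 10⁻⁴ ng/mL = 0.816 pg/mL.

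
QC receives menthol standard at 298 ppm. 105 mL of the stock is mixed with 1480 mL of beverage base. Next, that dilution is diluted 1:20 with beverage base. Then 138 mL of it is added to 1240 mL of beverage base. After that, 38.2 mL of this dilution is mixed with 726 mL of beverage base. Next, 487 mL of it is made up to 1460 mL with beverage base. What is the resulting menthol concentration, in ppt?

1650 ppt

Overall dilution factor = 15.10 × 20 × 9.986 × 20.01 × 2.998 = 1.81 × 10⁵.
298 ppm / 1.81 × 10⁵ = 1.65 × 10⁻³ ppm = 1650 ppt.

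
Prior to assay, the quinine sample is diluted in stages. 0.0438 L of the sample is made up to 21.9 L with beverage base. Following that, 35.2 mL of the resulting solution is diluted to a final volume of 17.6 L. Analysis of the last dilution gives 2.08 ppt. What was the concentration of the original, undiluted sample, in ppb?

520 ppb

Overall dilution factor = 500 × 500 = 2.50 × 10⁵.
Original = 2.08 ppt × 2.50 × 10⁵ = 5.20 × 10⁵ ppt = 520 ppb.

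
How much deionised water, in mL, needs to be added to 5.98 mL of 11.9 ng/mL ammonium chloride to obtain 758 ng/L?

758 ng/L = 0.758 ng/mL.
V₂ = C₁V₁/C₂ = 11.9 × 5.98 / 0.758 = 93.9 mL.
Diluent to add = V₂ − V₁ = 93.9 − 5.98 = 87.9 mL.

87.9 mL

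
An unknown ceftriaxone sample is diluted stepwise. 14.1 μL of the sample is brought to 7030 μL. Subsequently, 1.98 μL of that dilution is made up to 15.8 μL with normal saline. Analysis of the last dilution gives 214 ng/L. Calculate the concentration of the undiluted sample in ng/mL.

851 ng/mL

Overall dilution factor = 498.6 × 7.980 = 3979.
Original = 214 ng/L × 3979 = 8.51 × 10⁵ ng/L = 851 ng/mL.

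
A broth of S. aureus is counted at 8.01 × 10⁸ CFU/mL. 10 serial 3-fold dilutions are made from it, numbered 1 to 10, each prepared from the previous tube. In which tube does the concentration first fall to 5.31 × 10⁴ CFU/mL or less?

tube 9

Tube n has concentration 8.01 × 10⁸ CFU/mL / 3ⁿ.
Need 3ⁿ ≥ 8.01 × 10⁸ CFU/mL / 5.31 × 10⁴ CFU/mL = 1.51 × 10⁴, so n ≥ 8.76.
First such tube: n = 9.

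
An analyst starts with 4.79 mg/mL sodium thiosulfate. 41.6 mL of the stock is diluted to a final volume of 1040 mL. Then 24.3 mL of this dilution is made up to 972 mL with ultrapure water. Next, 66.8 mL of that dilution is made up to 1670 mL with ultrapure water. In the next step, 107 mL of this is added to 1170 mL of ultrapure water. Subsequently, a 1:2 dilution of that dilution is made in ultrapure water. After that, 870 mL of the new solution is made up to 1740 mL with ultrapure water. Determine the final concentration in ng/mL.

Overall dilution factor = 25 × 40 × 25 × 11.93 × 2 × 2 = 1.19 × 10⁶.
4.79 mg/mL / 1.19 × 10⁶ = 4.01 × 10⁻⁶ mg/mL = 4.01 ng/mL.

4.01 ng/mL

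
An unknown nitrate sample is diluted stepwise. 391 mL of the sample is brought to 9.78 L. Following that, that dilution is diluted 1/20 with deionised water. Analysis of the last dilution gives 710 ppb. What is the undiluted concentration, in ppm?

Overall dilution factor = 25.01 × 20 = 500.
Original = 710 ppb × 500 = 3.55 × 10⁵ ppb = 355 ppm.

355 ppm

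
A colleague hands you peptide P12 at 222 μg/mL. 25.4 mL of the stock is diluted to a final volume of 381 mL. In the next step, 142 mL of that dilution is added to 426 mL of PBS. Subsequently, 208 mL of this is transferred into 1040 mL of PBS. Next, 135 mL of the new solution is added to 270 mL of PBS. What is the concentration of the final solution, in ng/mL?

Overall dilution factor = 15 × 4 × 6 × 3 = 1080.
222 μg/mL / 1080 = 0.206 μg/mL = 206 ng/mL.

206 ng/mL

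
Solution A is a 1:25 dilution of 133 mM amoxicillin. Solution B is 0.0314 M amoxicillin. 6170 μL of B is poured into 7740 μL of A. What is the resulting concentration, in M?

0.0169 M

C_A = 133 mM / 25 = 5.32 mM.
C_B = 0.0314 M = 31.4 mM.
C_mix = (C_A·V_A + C_B·V_B)/(V_A + V_B) = (5.32×7740 + 31.4×6170) / 13910 = 16.9 mM = 0.0169 M.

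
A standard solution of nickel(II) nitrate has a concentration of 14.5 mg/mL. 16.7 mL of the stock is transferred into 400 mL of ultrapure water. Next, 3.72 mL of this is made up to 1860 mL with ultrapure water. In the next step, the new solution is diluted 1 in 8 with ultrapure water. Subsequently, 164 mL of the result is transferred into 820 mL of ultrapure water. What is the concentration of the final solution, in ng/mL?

24.2 ng/mL

Overall dilution factor = 24.95 × 500 × 8 × 6 = 5.99 × 10⁵.
14.5 mg/mL / 5.99 × 10⁵ = 2.42 × 10⁻⁵ mg/mL = 24.2 ng/mL.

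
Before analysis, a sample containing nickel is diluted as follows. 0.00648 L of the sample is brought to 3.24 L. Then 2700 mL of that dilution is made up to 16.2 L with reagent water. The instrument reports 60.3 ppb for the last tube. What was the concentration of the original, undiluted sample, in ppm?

Overall dilution factor = 500 × 6 = 3000.
Original = 60.3 ppb × 3000 = 1.81 × 10⁵ ppb = 181 ppm.

181 ppm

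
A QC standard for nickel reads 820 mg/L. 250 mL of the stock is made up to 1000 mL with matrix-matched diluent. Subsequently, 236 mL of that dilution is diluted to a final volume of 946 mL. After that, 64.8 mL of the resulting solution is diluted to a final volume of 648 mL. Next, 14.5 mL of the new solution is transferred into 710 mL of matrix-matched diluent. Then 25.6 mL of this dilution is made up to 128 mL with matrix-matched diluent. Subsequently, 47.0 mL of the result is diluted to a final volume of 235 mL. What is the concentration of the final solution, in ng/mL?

Overall dilution factor = 4 × 4.008 × 10 × 49.97 × 5 × 5 = 2.00 × 10⁵.
820 mg/L / 2.00 × 10⁵ = 4.09 × 10⁻³ mg/L = 4.09 ng/mL.

4.09 ng/mL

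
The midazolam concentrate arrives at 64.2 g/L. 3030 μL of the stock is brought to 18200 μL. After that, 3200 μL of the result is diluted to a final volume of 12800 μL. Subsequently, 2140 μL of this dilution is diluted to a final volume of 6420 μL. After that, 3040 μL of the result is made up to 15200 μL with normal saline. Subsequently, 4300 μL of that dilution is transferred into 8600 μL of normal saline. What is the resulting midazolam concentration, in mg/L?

59.4 mg/L

Overall dilution factor = 6.007 × 4 × 3 × 5 × 3 = 1081.
64.2 g/L / 1081 = 0.0594 g/L = 59.4 mg/L.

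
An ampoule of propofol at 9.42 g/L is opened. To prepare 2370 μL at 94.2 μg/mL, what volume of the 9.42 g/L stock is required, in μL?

94.2 μg/mL = 0.0942 g/L.
V₁ = C₂V₂/C₁ = 0.0942 × 2370 / 9.42 = 23.7 μL.

23.7 μL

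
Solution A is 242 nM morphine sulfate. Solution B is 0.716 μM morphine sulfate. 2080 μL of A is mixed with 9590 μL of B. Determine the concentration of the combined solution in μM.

C_B = 0.716 μM = 716 nM.
C_mix = (C_A·V_A + C_B·V_B)/(V_A + V_B) = (242×2080 + 716×9590) / 11670 = 632 nM = 0.632 μM.

0.632 μM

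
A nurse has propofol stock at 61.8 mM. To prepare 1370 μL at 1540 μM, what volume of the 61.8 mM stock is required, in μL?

1540 μM = 1.54 mM.
V₁ = C₂V₂/C₁ = 1.54 × 1370 / 61.8 = 34.1 μL.

34.1 μL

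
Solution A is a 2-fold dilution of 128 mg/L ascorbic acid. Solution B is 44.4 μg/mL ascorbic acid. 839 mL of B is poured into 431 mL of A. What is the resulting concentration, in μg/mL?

51.1 μg/mL

C_A = 128 mg/L / 2 = 64.0 mg/L.
C_B = 44.4 μg/mL = 44.4 mg/L.
C_mix = (C_A·V_A + C_B·V_B)/(V_A + V_B) = (64.0×431 + 44.4×839) / 1270 = 51.1 mg/L = 51.1 μg/mL.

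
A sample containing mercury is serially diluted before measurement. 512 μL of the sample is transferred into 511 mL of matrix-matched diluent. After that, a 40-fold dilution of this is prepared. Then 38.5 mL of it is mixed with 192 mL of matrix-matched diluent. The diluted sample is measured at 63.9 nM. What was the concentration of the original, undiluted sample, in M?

Overall dilution factor = 999.0 × 40 × 5.987 = 2.39 × 10⁵.
Original = 63.9 nM × 2.39 × 10⁵ = 1.53 × 10⁷ nM = 0.0153 M.

0.0153 M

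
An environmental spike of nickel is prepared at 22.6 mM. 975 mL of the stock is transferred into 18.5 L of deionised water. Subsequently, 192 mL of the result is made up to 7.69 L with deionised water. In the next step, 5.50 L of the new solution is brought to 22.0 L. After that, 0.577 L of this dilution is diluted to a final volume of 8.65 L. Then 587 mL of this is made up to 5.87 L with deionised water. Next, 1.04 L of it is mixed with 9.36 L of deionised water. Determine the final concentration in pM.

Overall dilution factor = 19.97 × 40.05 × 4 × 14.99 × 10 × 10 = 4.80 × 10⁶.
22.6 mM / 4.80 × 10⁶ = 4.71 × 10⁻⁶ mM = 4710 pM.

4710 pM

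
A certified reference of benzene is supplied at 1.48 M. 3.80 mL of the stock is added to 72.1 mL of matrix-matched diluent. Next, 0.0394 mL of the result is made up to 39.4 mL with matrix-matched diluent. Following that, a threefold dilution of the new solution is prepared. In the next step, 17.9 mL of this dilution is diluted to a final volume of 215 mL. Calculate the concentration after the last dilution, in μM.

Overall dilution factor = 19.97 × 1000 × 3 × 12.01 = 7.20 × 10⁵.
1.48 M / 7.20 × 10⁵ = 2.06 × 10⁻⁶ M = 2.06 μM.

2.06 μM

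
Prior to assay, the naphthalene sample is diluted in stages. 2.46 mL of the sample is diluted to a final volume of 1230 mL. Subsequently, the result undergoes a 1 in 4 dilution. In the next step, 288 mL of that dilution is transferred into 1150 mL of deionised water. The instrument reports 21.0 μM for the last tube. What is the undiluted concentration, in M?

0.210 M

Overall dilution factor = 500 × 4 × 4.993 = 9986.
Original = 21.0 μM × 9986 = 2.10 × 10⁵ μM = 0.210 M.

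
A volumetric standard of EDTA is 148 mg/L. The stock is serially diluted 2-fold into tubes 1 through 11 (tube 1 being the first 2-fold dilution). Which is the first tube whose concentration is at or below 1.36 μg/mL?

tube 7

Tube n has concentration 148 mg/L / 2ⁿ.
Need 2ⁿ ≥ 148 mg/L / 1.36 μg/mL = 109, so n ≥ 6.77.
First such tube: n = 7.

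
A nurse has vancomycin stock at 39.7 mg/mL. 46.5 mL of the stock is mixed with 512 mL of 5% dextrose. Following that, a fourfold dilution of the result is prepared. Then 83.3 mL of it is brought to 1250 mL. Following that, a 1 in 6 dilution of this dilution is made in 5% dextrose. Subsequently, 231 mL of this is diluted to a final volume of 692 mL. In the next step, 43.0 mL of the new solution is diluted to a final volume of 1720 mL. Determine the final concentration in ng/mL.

Overall dilution factor = 12.01 × 4 × 15.01 × 6 × 2.996 × 40 = 5.18 × 10⁵.
39.7 mg/mL / 5.18 × 10⁵ = 7.66 × 10⁻⁵ mg/mL = 76.6 ng/mL.

76.6 ng/mL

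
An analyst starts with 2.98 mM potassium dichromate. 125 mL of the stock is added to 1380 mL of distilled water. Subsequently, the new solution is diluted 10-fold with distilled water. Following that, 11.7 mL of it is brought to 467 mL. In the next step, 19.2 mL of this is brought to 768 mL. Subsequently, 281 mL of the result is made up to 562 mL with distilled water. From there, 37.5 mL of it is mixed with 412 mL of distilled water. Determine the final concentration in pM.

647 pM

Overall dilution factor = 12.04 × 10 × 39.91 × 40 × 2 × 11.99 = 4.61 × 10⁶.
2.98 mM / 4.61 × 10⁶ = 6.47 × 10⁻⁷ mM = 647 pM.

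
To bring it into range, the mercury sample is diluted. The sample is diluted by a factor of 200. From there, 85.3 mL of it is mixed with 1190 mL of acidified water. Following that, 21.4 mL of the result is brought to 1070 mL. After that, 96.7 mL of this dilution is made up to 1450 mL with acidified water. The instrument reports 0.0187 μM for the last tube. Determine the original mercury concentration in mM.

41.9 mM

Overall dilution factor = 200 × 14.95 × 50 × 14.99 = 2.24 × 10⁶.
Original = 0.0187 μM × 2.24 × 10⁶ = 4.19 × 10⁴ μM = 41.9 mM.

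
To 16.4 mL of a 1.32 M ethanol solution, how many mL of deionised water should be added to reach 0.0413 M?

508 mL

V₂ = C₁V₁/C₂ = 1.32 × 16.4 / 0.0413 = 524 mL.
Diluent to add = V₂ − V₁ = 524 − 16.4 = 508 mL.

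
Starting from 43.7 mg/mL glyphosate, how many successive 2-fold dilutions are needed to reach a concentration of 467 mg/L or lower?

Need 2ⁿ ≥ 93.6, so n ≥ log(93.6)/log(2) = 6.55.
Minimum whole steps: n = 7.

7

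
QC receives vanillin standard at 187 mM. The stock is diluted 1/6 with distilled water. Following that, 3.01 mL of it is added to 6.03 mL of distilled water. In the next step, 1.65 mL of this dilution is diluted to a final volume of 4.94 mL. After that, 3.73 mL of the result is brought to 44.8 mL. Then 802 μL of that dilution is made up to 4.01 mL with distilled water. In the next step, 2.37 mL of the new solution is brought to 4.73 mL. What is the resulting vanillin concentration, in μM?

28.9 μM

Overall dilution factor = 6 × 3.003 × 2.994 × 12.01 × 5 × 1.996 = 6466.
187 mM / 6466 = 0.0289 mM = 28.9 μM.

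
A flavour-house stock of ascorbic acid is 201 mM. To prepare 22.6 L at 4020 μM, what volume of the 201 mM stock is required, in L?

0.452 L

4020 μM = 4.02 mM.
V₁ = C₂V₂/C₁ = 4.02 × 22.6 / 201 = 0.452 L.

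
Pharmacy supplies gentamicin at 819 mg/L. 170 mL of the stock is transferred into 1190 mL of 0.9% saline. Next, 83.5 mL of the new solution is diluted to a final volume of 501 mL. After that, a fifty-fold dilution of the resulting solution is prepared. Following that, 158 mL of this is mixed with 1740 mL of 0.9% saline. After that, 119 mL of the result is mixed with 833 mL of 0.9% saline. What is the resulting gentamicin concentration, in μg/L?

3.55 μg/L

Overall dilution factor = 8 × 6 × 50 × 12.01 × 8 = 2.31 × 10⁵.
819 mg/L / 2.31 × 10⁵ = 3.55 × 10⁻³ mg/L = 3.55 μg/L.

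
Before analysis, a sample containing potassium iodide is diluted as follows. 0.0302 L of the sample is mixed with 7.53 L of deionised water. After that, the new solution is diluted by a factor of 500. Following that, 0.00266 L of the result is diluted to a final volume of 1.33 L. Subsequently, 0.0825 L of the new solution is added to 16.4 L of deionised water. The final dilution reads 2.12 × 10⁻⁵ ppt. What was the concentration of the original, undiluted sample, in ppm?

Overall dilution factor = 250.3 × 500 × 500 × 199.8 = 1.25 × 10¹⁰.
Original = 2.12 × 10⁻⁵ ppt × 1.25 × 10¹⁰ = 2.65 × 10⁵ ppt = 0.265 ppm.

0.265 ppm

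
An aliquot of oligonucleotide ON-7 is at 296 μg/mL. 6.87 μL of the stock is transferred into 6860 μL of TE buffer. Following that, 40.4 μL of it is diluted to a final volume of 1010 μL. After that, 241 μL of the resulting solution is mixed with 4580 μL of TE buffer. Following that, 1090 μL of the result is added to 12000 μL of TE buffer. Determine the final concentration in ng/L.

Overall dilution factor = 999.5 × 25 × 20.00 × 12.01 = 6.00 × 10⁶.
296 μg/mL / 6.00 × 10⁶ = 4.93 × 10⁻⁵ μg/mL = 49.3 ng/L.

49.3 ng/L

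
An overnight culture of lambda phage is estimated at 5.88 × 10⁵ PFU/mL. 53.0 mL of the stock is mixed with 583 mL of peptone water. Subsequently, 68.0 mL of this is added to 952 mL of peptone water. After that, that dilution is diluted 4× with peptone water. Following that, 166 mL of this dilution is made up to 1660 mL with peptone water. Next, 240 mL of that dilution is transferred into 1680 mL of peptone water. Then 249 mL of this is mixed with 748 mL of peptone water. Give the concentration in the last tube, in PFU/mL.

2.55 PFU/mL

Overall dilution factor = 12 × 15 × 4 × 10 × 8 × 4.004 = 2.31 × 10⁵.
5.88 × 10⁵ PFU/mL / 2.31 × 10⁵ = 2.55 PFU/mL.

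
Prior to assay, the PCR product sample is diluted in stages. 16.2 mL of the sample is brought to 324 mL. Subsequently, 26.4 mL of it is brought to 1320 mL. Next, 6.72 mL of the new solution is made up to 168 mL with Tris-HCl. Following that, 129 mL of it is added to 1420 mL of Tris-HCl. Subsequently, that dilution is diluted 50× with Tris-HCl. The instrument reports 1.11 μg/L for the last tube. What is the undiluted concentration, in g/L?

16.7 g/L

Overall dilution factor = 20 × 50 × 25 × 12.01 × 50 = 1.50 × 10⁷.
Original = 1.11 μg/L × 1.50 × 10⁷ = 1.67 × 10⁷ μg/L = 16.7 g/L.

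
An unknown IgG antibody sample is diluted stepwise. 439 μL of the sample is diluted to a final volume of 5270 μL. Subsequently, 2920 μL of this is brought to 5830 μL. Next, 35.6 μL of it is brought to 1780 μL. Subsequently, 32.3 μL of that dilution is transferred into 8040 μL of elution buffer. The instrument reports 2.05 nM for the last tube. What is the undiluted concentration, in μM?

614 μM

Overall dilution factor = 12.00 × 1.997 × 50 × 249.9 = 2.99 × 10⁵.
Original = 2.05 nM × 2.99 × 10⁵ = 6.14 × 10⁵ nM = 614 μM.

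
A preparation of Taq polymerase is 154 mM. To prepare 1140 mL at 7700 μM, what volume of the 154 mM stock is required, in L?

7700 μM = 7.70 mM.
V₁ = C₂V₂/C₁ = 7.70 × 1140 / 154 = 57.0 mL = 0.0570 L.

0.0570 L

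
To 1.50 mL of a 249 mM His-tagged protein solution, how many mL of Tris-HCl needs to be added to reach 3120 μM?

118 mL

3120 μM = 3.12 mM.
V₂ = C₁V₁/C₂ = 249 × 1.50 / 3.12 = 120 mL.
Diluent to add = V₂ − V₁ = 120 − 1.50 = 118 mL.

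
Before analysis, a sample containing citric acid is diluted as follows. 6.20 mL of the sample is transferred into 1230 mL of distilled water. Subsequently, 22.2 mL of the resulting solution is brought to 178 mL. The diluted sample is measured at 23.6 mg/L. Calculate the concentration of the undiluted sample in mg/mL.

Overall dilution factor = 199.4 × 8.018 = 1599.
Original = 23.6 mg/L × 1599 = 3.77 × 10⁴ mg/L = 37.7 mg/mL.

37.7 mg/mL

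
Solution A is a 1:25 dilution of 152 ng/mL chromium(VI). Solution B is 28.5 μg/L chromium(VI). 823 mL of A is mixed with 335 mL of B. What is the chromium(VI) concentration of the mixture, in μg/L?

12.6 μg/L

C_A = 152 ng/mL / 25 = 6.08 ng/mL.
C_B = 28.5 μg/L = 28.5 ng/mL.
C_mix = (C_A·V_A + C_B·V_B)/(V_A + V_B) = (6.08×823 + 28.5×335) / 1158 = 12.6 ng/mL = 12.6 μg/L.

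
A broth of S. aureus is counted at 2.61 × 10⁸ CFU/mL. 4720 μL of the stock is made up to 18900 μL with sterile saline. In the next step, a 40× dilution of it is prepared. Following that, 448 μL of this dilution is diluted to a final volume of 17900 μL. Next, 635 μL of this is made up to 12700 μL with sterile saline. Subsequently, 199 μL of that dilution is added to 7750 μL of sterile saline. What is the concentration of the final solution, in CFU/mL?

Overall dilution factor = 4.004 × 40 × 39.96 × 20 × 39.94 = 5.11 × 10⁶.
2.61 × 10⁸ CFU/mL / 5.11 × 10⁶ = 51.1 CFU/mL.

51.1 CFU/mL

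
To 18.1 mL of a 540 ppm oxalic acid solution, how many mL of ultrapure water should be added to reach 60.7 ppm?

V₂ = C₁V₁/C₂ = 540 × 18.1 / 60.7 = 161 mL.
Diluent to add = V₂ − V₁ = 161 − 18.1 = 143 mL.

143 mL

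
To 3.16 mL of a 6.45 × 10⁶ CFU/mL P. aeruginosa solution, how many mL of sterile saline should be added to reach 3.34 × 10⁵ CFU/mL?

57.9 mL

V₂ = C₁V₁/C₂ = 6.45 × 10⁶ × 3.16 / 3.34 × 10⁵ = 61.0 mL.
Diluent to add = V₂ − V₁ = 61.0 − 3.16 = 57.9 mL.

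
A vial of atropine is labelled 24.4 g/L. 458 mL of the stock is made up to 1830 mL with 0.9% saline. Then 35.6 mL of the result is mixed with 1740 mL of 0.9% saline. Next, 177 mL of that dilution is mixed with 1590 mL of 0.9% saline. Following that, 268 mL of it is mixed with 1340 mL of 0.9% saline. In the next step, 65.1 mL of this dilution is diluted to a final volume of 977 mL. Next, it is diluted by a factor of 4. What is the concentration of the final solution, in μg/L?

Overall dilution factor = 3.996 × 49.88 × 9.983 × 6 × 15.01 × 4 = 7.17 × 10⁵.
24.4 g/L / 7.17 × 10⁵ = 3.41 × 10⁻⁵ g/L = 34.1 μg/L.

34.1 μg/L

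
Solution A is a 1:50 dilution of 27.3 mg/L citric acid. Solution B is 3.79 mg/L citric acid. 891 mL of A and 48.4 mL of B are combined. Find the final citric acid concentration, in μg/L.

C_A = 27.3 mg/L / 50 = 0.546 mg/L.
C_mix = (C_A·V_A + C_B·V_B)/(V_A + V_B) = (0.546×891 + 3.79×48.4) / 939.4 = 0.713 mg/L = 713 μg/L.

713 μg/L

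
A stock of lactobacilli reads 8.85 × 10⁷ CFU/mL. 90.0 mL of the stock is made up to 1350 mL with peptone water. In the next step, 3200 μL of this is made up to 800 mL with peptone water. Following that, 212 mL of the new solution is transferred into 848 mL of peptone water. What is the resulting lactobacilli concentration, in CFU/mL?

4720 CFU/mL

Overall dilution factor = 15 × 250 × 5 = 1.88 × 10⁴.
8.85 × 10⁷ CFU/mL / 1.88 × 10⁴ = 4720 CFU/mL.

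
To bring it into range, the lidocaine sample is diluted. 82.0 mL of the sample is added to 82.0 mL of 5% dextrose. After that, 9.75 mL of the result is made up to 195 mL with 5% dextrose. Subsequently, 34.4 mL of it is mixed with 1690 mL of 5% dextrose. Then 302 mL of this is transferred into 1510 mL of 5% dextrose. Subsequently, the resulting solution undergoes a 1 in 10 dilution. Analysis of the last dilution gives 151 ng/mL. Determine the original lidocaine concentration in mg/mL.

18.2 mg/mL

Overall dilution factor = 2 × 20 × 50.13 × 6 × 10 = 1.20 × 10⁵.
Original = 151 ng/mL × 1.20 × 10⁵ = 1.82 × 10⁷ ng/mL = 18.2 mg/mL.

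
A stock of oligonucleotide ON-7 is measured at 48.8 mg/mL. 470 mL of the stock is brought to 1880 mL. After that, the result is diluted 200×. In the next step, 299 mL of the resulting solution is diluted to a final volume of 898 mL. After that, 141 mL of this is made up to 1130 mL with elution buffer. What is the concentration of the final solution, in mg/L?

2.53 mg/L

Overall dilution factor = 4 × 200 × 3.003 × 8.014 = 1.93 × 10⁴.
48.8 mg/mL / 1.93 × 10⁴ = 2.53 × 10⁻³ mg/mL = 2.53 mg/L.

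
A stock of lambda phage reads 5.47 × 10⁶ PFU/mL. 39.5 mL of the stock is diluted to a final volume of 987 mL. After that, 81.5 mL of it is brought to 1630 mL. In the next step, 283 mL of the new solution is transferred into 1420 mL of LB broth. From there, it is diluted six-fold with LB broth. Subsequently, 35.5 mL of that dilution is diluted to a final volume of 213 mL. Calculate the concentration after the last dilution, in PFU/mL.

50.5 PFU/mL

Overall dilution factor = 24.99 × 20 × 6.018 × 6 × 6 = 1.08 × 10⁵.
5.47 × 10⁶ PFU/mL / 1.08 × 10⁵ = 50.5 PFU/mL.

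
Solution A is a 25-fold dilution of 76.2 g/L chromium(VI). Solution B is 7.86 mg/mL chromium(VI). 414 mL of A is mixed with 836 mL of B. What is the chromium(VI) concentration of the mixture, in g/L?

C_A = 76.2 g/L / 25 = 3.05 g/L.
C_B = 7.86 mg/mL = 7.86 g/L.
C_mix = (C_A·V_A + C_B·V_B)/(V_A + V_B) = (3.05×414 + 7.86×836) / 1250 = 6.27 g/L.

6.27 g/L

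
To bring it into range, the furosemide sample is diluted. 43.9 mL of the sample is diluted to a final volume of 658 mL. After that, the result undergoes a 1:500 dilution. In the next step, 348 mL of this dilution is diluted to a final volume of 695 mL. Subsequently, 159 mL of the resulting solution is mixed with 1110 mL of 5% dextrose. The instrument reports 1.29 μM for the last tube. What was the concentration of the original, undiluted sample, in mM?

Overall dilution factor = 14.99 × 500 × 1.997 × 7.981 = 1.19 × 10⁵.
Original = 1.29 μM × 1.19 × 10⁵ = 1.54 × 10⁵ μM = 154 mM.

154 mM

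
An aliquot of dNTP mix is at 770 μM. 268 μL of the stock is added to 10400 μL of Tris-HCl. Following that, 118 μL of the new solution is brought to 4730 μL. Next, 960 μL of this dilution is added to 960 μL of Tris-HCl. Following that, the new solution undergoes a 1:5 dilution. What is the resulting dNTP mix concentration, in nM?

Overall dilution factor = 39.81 × 40.08 × 2 × 5 = 1.60 × 10⁴.
770 μM / 1.60 × 10⁴ = 0.0483 μM = 48.3 nM.

48.3 nM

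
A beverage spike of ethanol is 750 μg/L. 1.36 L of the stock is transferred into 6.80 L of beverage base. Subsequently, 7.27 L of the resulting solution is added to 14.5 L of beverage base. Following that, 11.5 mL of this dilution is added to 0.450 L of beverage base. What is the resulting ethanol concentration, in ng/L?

Overall dilution factor = 6 × 2.994 × 40.13 = 721.
750 μg/L / 721 = 1.04 μg/L = 1040 ng/L.

1040 ng/L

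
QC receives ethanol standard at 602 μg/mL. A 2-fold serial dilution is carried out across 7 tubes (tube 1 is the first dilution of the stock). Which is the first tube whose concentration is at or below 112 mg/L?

Tube n has concentration 602 μg/mL / 2ⁿ.
Need 2ⁿ ≥ 602 μg/mL / 112 mg/L = 5.38, so n ≥ 2.43.
First such tube: n = 3.

tube 3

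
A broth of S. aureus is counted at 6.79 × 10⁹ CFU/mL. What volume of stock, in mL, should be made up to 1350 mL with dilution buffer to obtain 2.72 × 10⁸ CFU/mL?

54.1 mL

V₁ = C₂V₂/C₁ = 2.72 × 10⁸ × 1350 / 6.79 × 10⁹ = 54.1 mL.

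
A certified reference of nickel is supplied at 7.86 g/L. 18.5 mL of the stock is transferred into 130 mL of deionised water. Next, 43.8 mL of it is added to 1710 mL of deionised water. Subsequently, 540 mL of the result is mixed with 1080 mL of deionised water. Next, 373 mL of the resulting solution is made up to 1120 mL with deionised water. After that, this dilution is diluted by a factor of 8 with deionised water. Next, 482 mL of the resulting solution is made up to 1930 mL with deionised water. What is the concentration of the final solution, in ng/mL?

Overall dilution factor = 8.027 × 40.04 × 3 × 3.003 × 8 × 4.004 = 9.27 × 10⁴.
7.86 g/L / 9.27 × 10⁴ = 8.47 × 10⁻⁵ g/L = 84.7 ng/mL.

84.7 ng/mL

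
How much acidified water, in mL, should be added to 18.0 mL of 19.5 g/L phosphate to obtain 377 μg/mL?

377 μg/mL = 0.377 g/L.
V₂ = C₁V₁/C₂ = 19.5 × 18.0 / 0.377 = 931 mL.
Diluent to add = V₂ − V₁ = 931 − 18.0 = 913 mL.

913 mL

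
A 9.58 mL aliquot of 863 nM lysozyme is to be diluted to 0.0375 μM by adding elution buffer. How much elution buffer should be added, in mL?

211 mL

0.0375 μM = 37.5 nM.
V₂ = C₁V₁/C₂ = 863 × 9.58 / 37.5 = 220 mL.
Diluent to add = V₂ − V₁ = 220 − 9.58 = 211 mL.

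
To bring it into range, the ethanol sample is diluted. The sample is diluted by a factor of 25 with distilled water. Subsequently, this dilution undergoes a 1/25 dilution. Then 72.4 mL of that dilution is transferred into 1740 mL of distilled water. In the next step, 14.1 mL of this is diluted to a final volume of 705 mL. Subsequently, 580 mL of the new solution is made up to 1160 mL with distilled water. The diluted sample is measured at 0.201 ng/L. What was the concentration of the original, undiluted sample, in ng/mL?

Overall dilution factor = 25 × 25 × 25.03 × 50 × 2 = 1.56 × 10⁶.
Original = 0.201 ng/L × 1.56 × 10⁶ = 3.14 × 10⁵ ng/L = 314 ng/mL.

314 ng/mL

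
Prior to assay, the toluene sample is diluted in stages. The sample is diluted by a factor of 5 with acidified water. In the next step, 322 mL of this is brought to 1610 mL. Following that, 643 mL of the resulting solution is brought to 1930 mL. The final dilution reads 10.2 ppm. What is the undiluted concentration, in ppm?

765 ppm

Overall dilution factor = 5 × 5 × 3.002 = 75.0.
Original = 10.2 ppm × 75.0 = 765 ppm.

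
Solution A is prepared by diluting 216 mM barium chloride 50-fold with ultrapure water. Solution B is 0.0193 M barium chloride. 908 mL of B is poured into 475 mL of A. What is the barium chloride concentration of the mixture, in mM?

14.2 mM

C_A = 216 mM / 50 = 4.32 mM.
C_B = 0.0193 M = 19.3 mM.
C_mix = (C_A·V_A + C_B·V_B)/(V_A + V_B) = (4.32×475 + 19.3×908) / 1383 = 14.2 mM.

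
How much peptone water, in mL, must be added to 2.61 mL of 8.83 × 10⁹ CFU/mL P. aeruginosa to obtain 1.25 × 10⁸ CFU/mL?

182 mL

V₂ = C₁V₁/C₂ = 8.83 × 10⁹ × 2.61 / 1.25 × 10⁸ = 184 mL.
Diluent to add = V₂ − V₁ = 184 − 2.61 = 182 mL.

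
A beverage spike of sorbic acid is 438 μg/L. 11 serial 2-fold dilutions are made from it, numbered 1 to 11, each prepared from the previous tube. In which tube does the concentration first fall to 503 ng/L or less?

tube 10

Tube n has concentration 438 μg/L / 2ⁿ.
Need 2ⁿ ≥ 438 μg/L / 503 ng/L = 871, so n ≥ 9.77.
First such tube: n = 10.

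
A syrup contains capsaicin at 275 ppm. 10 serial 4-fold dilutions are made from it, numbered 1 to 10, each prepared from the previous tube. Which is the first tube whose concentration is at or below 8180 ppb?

Tube n has concentration 275 ppm / 4ⁿ.
Need 4ⁿ ≥ 275 ppm / 8180 ppb = 33.6, so n ≥ 2.54.
First such tube: n = 3.

tube 3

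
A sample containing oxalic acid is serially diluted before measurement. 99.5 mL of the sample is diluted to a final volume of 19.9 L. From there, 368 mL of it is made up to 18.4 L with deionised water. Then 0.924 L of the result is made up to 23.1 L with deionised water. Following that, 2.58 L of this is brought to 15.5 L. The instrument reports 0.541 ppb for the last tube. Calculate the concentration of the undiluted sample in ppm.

813 ppm

Overall dilution factor = 200 × 50 × 25 × 6.008 = 1.50 × 10⁶.
Original = 0.541 ppb × 1.50 × 10⁶ = 8.13 × 10⁵ ppb = 813 ppm.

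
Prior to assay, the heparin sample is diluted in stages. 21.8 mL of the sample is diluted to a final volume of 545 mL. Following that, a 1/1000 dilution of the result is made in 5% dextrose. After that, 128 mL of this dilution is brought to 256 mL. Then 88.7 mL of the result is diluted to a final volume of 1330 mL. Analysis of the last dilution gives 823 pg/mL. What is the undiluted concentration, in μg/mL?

Overall dilution factor = 25 × 1000 × 2 × 14.99 = 7.50 × 10⁵.
Original = 823 pg/mL × 7.50 × 10⁵ = 6.17 × 10⁸ pg/mL = 617 μg/mL.

617 μg/mL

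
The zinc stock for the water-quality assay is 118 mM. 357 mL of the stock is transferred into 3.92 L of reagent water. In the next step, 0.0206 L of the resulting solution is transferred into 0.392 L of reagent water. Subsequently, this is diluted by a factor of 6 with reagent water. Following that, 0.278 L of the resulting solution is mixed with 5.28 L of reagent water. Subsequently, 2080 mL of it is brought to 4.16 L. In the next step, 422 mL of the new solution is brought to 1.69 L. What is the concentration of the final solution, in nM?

512 nM

Overall dilution factor = 11.98 × 20.03 × 6 × 19.99 × 2 × 4.005 = 2.31 × 10⁵.
118 mM / 2.31 × 10⁵ = 5.12 × 10⁻⁴ mM = 512 nM.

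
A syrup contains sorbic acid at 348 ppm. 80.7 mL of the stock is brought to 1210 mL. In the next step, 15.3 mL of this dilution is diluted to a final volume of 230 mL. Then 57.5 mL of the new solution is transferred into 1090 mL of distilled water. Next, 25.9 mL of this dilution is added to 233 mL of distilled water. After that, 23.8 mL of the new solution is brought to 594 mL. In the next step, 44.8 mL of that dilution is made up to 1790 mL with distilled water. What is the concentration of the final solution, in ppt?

Overall dilution factor = 14.99 × 15.03 × 19.96 × 9.996 × 24.96 × 39.96 = 4.48 × 10⁷.
348 ppm / 4.48 × 10⁷ = 7.76 × 10⁻⁶ ppm = 7.76 ppt.

7.76 ppt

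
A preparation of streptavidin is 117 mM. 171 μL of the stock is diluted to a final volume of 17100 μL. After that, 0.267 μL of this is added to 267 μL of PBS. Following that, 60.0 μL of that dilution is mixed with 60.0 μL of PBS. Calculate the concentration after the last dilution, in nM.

584 nM

Overall dilution factor = 100 × 1001 × 2 = 2.00 × 10⁵.
117 mM / 2.00 × 10⁵ = 5.84 × 10⁻⁴ mM = 584 nM.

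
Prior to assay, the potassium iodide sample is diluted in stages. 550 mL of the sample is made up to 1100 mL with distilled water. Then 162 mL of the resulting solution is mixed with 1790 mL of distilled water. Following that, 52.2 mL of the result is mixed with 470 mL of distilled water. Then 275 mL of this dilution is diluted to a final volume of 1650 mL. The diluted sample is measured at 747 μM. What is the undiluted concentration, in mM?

Overall dilution factor = 2 × 12.05 × 10.00 × 6 = 1446.
Original = 747 μM × 1446 = 1.08 × 10⁶ μM = 1080 mM.

1080 mM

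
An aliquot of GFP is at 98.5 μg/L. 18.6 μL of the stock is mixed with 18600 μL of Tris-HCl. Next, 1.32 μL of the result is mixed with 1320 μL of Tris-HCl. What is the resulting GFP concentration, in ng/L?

0.0983 ng/L

Overall dilution factor = 1001 × 1001 = 1.00 × 10⁶.
98.5 μg/L / 1.00 × 10⁶ = 9.83 × 10⁻⁵ μg/L = 0.0983 ng/L.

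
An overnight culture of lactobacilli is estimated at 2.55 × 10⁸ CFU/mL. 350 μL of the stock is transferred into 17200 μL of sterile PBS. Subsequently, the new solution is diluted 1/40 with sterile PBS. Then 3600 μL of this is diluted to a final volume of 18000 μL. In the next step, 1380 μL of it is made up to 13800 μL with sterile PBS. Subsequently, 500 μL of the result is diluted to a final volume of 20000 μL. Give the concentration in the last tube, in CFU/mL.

63.6 CFU/mL

Overall dilution factor = 50.14 × 40 × 5 × 10 × 40 = 4.01 × 10⁶.
2.55 × 10⁸ CFU/mL / 4.01 × 10⁶ = 63.6 CFU/mL.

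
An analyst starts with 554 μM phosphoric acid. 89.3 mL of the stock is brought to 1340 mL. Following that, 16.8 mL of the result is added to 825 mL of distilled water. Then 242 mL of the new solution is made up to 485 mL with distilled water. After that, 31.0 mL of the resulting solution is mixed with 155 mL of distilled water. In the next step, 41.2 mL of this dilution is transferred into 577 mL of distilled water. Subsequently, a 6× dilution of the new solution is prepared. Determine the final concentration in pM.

681 pM

Overall dilution factor = 15.01 × 50.11 × 2.004 × 6 × 15.00 × 6 = 8.14 × 10⁵.
554 μM / 8.14 × 10⁵ = 6.81 × 10⁻⁴ μM = 681 pM.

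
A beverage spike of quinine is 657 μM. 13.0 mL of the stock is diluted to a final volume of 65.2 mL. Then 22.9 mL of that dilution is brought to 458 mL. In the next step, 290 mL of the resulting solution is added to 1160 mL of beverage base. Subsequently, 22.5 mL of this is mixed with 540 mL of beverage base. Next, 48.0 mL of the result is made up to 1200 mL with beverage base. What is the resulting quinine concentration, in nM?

Overall dilution factor = 5.015 × 20 × 5 × 25 × 25 = 3.13 × 10⁵.
657 μM / 3.13 × 10⁵ = 2.10 × 10⁻³ μM = 2.10 nM.

2.10 nM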